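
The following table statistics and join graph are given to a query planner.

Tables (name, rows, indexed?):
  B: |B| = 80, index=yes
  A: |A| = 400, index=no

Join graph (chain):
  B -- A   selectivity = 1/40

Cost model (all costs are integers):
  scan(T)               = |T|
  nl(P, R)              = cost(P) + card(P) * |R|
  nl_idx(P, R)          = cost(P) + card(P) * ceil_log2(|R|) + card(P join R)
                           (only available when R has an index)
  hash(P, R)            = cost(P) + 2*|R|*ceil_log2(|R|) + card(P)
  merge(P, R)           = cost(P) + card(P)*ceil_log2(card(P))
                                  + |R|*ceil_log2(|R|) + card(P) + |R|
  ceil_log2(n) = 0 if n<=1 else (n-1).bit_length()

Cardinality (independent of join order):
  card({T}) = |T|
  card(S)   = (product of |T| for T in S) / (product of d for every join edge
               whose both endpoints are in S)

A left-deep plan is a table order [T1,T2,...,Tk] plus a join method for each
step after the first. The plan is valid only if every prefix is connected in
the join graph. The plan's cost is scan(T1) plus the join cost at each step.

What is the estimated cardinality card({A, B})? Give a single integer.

Tables in S: A(400), B(80)
Edges inside S: B-A(d=40)
numerator = 400 * 80 = 32000
denominator = 40 = 40
card(S) = 32000 / 40 = 800

800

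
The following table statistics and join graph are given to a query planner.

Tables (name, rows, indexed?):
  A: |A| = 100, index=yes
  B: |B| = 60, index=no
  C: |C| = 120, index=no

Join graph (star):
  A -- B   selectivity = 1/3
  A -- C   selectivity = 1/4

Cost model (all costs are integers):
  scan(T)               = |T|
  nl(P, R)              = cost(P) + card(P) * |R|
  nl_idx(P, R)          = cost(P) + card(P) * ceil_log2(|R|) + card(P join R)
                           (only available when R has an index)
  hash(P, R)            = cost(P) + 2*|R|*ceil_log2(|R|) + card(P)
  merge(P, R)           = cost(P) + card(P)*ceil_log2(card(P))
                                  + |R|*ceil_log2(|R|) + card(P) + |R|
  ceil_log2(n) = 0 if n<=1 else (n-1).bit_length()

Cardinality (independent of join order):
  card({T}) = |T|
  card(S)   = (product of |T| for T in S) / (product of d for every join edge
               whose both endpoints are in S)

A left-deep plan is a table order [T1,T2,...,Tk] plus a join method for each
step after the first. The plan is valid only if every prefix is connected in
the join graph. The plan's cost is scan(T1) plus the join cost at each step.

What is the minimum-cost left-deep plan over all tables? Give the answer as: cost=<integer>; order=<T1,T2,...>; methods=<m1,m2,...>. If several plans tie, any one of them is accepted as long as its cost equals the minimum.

cost=4600; order=A,B,C; methods=hash,hash

Selinger DP (subsets sized 1..n):
  {A}: scan cost=100, card=100
  {B}: scan cost=60, card=60
  {C}: scan cost=120, card=120
  {AB}: card=2000; try (B,hash)→920, (A,merge)→1280, (B,merge)→1320, (A,hash)→1520, (A,nl_idx)→2480, (A,nl)→6060 …(+1); best=920 via (B,hash)
  {AC}: card=3000; try (A,hash)→1640, (C,merge)→1860, (C,hash)→1880, (A,merge)→1880, (A,nl_idx)→3960, (C,nl)→12100 …(+1); best=1640 via (A,hash)
  {ABC}: card=60000; try (C,hash)→4600, (B,hash)→5360, (C,merge)→25880, (B,merge)→41060, (B,nl)→181640, (C,nl)→240920; best=4600 via (C,hash)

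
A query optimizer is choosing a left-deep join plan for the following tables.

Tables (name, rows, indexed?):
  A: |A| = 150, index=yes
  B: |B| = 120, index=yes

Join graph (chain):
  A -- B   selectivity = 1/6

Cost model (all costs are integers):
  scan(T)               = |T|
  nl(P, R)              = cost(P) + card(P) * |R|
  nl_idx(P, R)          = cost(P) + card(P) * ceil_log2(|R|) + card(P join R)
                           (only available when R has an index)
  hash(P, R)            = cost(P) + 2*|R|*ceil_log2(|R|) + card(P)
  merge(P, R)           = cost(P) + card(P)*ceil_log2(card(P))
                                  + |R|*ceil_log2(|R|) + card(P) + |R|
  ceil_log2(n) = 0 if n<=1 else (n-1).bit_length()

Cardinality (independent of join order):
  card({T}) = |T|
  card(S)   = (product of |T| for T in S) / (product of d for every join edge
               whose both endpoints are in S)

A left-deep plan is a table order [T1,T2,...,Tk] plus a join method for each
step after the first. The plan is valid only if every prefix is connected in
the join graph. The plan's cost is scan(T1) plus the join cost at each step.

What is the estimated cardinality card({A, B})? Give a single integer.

Tables in S: A(150), B(120)
Edges inside S: A-B(d=6)
numerator = 150 * 120 = 18000
denominator = 6 = 6
card(S) = 18000 / 6 = 3000

3000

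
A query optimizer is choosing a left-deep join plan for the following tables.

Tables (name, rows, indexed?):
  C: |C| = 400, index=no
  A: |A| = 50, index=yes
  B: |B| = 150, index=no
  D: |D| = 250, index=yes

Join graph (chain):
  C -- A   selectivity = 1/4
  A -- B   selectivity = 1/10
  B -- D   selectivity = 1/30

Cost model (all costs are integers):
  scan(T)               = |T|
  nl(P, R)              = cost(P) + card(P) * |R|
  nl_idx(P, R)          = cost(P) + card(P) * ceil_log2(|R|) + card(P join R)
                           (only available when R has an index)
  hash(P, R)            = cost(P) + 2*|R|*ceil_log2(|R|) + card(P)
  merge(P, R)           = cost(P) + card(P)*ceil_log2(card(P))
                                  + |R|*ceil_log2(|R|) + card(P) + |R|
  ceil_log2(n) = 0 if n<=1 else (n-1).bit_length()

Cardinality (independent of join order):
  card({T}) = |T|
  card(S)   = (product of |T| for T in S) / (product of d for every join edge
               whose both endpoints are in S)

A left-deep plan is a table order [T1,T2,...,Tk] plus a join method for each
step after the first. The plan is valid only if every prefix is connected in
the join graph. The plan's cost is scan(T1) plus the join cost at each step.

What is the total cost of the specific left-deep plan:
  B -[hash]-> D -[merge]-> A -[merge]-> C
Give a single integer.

111150

step 1: scan B: cost=150, card=150
step 2: join D via hash
    card(P join D) = 150*250/(30) = 1250
    cost = 150 + 2*250*8 + 150 = 4300
step 3: join A via merge
    card(P join A) = 1250*50/(10) = 6250
    cost = 4300 + 1250*11 + 50*6 + 1250 + 50 = 19650
step 4: join C via merge
    card(P join C) = 6250*400/(4) = 625000
    cost = 19650 + 6250*13 + 400*9 + 6250 + 400 = 111150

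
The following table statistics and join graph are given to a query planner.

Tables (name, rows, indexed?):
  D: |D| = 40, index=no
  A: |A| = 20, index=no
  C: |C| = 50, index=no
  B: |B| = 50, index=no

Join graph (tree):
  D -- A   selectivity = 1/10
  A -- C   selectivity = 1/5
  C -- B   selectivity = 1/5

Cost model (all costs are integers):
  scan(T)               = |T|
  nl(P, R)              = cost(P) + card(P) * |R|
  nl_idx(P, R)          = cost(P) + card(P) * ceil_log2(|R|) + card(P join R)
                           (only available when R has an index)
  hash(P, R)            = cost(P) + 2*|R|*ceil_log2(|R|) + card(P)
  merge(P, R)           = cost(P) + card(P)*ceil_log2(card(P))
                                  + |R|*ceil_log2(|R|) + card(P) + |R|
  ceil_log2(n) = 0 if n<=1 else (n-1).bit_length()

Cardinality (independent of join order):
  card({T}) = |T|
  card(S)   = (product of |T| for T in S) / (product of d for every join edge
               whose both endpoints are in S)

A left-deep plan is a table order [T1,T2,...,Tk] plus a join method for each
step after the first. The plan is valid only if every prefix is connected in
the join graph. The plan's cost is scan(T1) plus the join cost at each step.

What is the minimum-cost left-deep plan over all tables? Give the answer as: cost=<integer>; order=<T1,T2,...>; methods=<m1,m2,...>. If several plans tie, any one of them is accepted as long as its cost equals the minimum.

Selinger DP (subsets sized 1..n):
  {D}: scan cost=40, card=40
  {A}: scan cost=20, card=20
  {C}: scan cost=50, card=50
  {B}: scan cost=50, card=50
  {AD}: card=80; try (A,hash)→280, (D,merge)→420, (A,merge)→440, (D,hash)→520, (D,nl)→820, (A,nl)→840; best=280 via (A,hash)
  {AC}: card=200; try (A,hash)→300, (C,merge)→490, (A,merge)→520, (C,hash)→640, (C,nl)→1020, (A,nl)→1050; best=300 via (A,hash)
  {BC}: card=500; try (C,hash)→700, (B,hash)→700, (C,merge)→750, (B,merge)→750, (C,nl)→2550, (B,nl)→2550; best=700 via (C,hash)
  {ACD}: card=800; try (C,hash)→960, (D,hash)→980, (C,merge)→1270, (D,merge)→2380, (C,nl)→4280, (D,nl)→8300; best=960 via (C,hash)
  {ABC}: card=2000; try (B,hash)→1100, (A,hash)→1400, (B,merge)→2450, (A,merge)→5820, (B,nl)→10300, (A,nl)→10700; best=1100 via (B,hash)
  {ABCD}: card=8000; try (B,hash)→2360, (D,hash)→3580, (B,merge)→10110, (D,merge)→25380, (B,nl)→40960, (D,nl)→81100; best=2360 via (B,hash)

cost=2360; order=D,A,C,B; methods=hash,hash,hash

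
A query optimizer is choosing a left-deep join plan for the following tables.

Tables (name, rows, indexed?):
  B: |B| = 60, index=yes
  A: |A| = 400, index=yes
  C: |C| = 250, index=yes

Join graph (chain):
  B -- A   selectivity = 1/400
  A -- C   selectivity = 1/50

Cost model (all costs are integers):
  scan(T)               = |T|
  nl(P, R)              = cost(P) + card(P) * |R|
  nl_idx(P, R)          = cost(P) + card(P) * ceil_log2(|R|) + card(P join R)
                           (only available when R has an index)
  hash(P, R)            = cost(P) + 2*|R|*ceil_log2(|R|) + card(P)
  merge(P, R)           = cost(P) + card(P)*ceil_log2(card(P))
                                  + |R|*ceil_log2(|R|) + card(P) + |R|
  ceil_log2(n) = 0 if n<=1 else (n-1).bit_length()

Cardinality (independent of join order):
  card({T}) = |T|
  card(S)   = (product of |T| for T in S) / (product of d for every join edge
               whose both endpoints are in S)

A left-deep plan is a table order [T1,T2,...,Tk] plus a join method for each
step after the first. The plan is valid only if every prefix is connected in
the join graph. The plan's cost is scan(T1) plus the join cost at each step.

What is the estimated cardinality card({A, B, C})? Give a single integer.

Tables in S: A(400), B(60), C(250)
Edges inside S: B-A(d=400), A-C(d=50)
numerator = 400 * 60 * 250 = 6000000
denominator = 400 * 50 = 20000
card(S) = 6000000 / 20000 = 300

300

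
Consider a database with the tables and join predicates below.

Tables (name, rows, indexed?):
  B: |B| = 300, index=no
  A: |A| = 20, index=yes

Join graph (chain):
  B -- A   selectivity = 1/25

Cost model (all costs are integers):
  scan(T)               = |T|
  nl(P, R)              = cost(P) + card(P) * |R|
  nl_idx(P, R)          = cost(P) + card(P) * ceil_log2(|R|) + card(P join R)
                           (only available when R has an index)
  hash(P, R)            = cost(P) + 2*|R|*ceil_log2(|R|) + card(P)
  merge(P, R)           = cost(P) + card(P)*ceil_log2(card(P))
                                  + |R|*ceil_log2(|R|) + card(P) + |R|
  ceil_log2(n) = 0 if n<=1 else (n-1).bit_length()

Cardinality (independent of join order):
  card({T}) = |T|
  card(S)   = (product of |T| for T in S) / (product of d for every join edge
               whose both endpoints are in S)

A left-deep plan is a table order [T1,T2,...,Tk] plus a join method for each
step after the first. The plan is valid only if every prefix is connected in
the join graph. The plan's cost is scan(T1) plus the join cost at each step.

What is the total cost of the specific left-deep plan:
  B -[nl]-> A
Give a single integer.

6300

step 1: scan B: cost=300, card=300
step 2: join A via nl
    card(P join A) = 300*20/(25) = 240
    cost = 300 + 300*20 = 6300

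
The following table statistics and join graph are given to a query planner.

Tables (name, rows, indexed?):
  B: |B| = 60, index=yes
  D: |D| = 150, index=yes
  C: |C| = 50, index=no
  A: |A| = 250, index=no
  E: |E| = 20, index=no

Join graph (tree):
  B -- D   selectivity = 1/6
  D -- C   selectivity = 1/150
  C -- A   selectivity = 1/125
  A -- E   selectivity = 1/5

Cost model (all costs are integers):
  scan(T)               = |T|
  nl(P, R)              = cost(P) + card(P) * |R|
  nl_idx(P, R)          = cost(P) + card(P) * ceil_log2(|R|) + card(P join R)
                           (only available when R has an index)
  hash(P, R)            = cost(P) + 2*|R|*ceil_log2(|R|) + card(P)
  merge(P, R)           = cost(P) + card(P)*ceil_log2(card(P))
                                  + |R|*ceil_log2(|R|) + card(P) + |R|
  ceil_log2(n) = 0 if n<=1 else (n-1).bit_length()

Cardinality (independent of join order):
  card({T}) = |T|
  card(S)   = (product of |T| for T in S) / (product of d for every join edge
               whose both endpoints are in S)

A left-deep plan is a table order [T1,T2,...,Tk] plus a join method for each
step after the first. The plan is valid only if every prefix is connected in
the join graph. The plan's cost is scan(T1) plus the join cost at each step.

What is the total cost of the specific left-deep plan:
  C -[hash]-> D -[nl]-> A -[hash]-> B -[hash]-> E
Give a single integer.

step 1: scan C: cost=50, card=50
step 2: join D via hash
    card(P join D) = 50*150/(150) = 50
    cost = 50 + 2*150*8 + 50 = 2500
step 3: join A via nl
    card(P join A) = 50*250/(125) = 100
    cost = 2500 + 50*250 = 15000
step 4: join B via hash
    card(P join B) = 100*60/(6) = 1000
    cost = 15000 + 2*60*6 + 100 = 15820
step 5: join E via hash
    card(P join E) = 1000*20/(5) = 4000
    cost = 15820 + 2*20*5 + 1000 = 17020

17020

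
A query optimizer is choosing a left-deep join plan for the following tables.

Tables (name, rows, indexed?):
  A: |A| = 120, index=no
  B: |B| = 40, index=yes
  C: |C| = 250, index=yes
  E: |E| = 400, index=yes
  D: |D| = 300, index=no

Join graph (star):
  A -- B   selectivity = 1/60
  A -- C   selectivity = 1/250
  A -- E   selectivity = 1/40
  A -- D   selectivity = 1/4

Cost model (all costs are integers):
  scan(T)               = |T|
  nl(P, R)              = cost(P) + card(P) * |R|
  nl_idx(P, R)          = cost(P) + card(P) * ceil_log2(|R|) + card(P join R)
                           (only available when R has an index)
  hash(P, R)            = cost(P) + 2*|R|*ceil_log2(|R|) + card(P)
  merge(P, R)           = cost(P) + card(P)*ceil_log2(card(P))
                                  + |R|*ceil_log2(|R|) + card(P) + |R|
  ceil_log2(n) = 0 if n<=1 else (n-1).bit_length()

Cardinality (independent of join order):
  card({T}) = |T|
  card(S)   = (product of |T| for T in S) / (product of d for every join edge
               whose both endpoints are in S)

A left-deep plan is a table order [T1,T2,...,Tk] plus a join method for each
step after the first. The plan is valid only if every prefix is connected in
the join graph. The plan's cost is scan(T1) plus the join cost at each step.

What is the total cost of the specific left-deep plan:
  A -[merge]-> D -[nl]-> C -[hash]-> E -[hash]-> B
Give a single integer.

2360760

step 1: scan A: cost=120, card=120
step 2: join D via merge
    card(P join D) = 120*300/(4) = 9000
    cost = 120 + 120*7 + 300*9 + 120 + 300 = 4080
step 3: join C via nl
    card(P join C) = 9000*250/(250) = 9000
    cost = 4080 + 9000*250 = 2254080
step 4: join E via hash
    card(P join E) = 9000*400/(40) = 90000
    cost = 2254080 + 2*400*9 + 9000 = 2270280
step 5: join B via hash
    card(P join B) = 90000*40/(60) = 60000
    cost = 2270280 + 2*40*6 + 90000 = 2360760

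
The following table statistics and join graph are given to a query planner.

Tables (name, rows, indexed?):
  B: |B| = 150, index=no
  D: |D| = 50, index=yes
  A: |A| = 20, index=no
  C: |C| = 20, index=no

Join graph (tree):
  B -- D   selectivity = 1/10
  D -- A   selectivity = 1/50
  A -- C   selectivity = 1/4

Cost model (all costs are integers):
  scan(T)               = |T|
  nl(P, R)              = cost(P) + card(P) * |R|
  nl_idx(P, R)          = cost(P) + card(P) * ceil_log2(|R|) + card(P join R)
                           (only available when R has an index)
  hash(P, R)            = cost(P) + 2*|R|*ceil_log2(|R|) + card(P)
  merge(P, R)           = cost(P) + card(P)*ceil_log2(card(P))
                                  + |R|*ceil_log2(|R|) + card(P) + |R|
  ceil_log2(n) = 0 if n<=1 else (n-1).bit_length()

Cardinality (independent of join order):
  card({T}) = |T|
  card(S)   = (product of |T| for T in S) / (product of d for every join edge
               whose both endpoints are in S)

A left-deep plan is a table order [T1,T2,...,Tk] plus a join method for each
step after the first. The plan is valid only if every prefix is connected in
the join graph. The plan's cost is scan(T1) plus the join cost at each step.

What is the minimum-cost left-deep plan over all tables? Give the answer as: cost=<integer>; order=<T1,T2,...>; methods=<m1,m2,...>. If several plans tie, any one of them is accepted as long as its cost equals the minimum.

cost=2130; order=A,D,B,C; methods=nl_idx,merge,hash

Selinger DP (subsets sized 1..n):
  {B}: scan cost=150, card=150
  {D}: scan cost=50, card=50
  {A}: scan cost=20, card=20
  {C}: scan cost=20, card=20
  {BD}: card=750; try (D,hash)→900, (B,merge)→1750, (D,nl_idx)→1800, (D,merge)→1850, (B,hash)→2500, (B,nl)→7550 …(+1); best=900 via (D,hash)
  {AD}: card=20; try (D,nl_idx)→160, (A,hash)→300, (D,merge)→490, (A,merge)→520, (D,hash)→640, (D,nl)→1020 …(+1); best=160 via (D,nl_idx)
  {AC}: card=100; try (C,hash)→240, (A,hash)→240, (C,merge)→260, (A,merge)→260, (C,nl)→420, (A,nl)→420; best=240 via (C,hash)
  {ABD}: card=300; try (B,merge)→1630, (A,hash)→1850, (B,hash)→2580, (B,nl)→3160, (A,merge)→9270, (A,nl)→15900; best=1630 via (B,merge)
  {ACD}: card=100; try (C,hash)→380, (C,merge)→400, (C,nl)→560, (D,hash)→940, (D,nl_idx)→940, (D,merge)→1390 …(+1); best=380 via (C,hash)
  {ABCD}: card=1500; try (C,hash)→2130, (B,merge)→2530, (B,hash)→2880, (C,merge)→4750, (C,nl)→7630, (B,nl)→15380; best=2130 via (C,hash)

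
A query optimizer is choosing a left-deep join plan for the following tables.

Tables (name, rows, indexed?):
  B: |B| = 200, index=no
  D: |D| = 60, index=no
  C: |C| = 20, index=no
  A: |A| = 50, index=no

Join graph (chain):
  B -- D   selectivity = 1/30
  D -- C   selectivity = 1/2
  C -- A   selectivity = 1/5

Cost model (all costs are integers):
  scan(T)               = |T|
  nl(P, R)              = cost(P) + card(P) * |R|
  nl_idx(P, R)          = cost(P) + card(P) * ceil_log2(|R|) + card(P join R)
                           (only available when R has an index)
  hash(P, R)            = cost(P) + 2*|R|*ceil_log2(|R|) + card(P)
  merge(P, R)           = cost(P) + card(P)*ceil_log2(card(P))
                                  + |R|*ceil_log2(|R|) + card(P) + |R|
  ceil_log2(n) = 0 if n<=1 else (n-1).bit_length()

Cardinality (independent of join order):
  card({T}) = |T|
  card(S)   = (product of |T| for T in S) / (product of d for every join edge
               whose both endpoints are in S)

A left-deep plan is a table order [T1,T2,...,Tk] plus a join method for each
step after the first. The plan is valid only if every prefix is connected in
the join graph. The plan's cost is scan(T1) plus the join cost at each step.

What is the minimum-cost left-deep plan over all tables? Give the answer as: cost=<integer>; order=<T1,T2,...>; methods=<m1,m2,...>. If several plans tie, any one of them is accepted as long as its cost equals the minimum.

cost=6320; order=B,D,C,A; methods=hash,hash,hash

Selinger DP (subsets sized 1..n):
  {B}: scan cost=200, card=200
  {D}: scan cost=60, card=60
  {C}: scan cost=20, card=20
  {A}: scan cost=50, card=50
  {BD}: card=400; try (D,hash)→1120, (B,merge)→2280, (D,merge)→2420, (B,hash)→3320, (B,nl)→12060, (D,nl)→12200; best=1120 via (D,hash)
  {CD}: card=600; try (C,hash)→320, (D,merge)→560, (C,merge)→600, (D,hash)→760, (D,nl)→1220, (C,nl)→1260; best=320 via (C,hash)
  {AC}: card=200; try (C,hash)→300, (A,merge)→490, (C,merge)→520, (A,hash)→640, (A,nl)→1020, (C,nl)→1050; best=300 via (C,hash)
  {BCD}: card=4000; try (C,hash)→1720, (B,hash)→4120, (C,merge)→5240, (B,merge)→8720, (C,nl)→9120, (B,nl)→120320; best=1720 via (C,hash)
  {ACD}: card=6000; try (D,hash)→1220, (A,hash)→1520, (D,merge)→2520, (A,merge)→7270, (D,nl)→12300, (A,nl)→30320; best=1220 via (D,hash)
  {ABCD}: card=40000; try (A,hash)→6320, (B,hash)→10420, (A,merge)→54070, (B,merge)→87020, (A,nl)→201720, (B,nl)→1201220; best=6320 via (A,hash)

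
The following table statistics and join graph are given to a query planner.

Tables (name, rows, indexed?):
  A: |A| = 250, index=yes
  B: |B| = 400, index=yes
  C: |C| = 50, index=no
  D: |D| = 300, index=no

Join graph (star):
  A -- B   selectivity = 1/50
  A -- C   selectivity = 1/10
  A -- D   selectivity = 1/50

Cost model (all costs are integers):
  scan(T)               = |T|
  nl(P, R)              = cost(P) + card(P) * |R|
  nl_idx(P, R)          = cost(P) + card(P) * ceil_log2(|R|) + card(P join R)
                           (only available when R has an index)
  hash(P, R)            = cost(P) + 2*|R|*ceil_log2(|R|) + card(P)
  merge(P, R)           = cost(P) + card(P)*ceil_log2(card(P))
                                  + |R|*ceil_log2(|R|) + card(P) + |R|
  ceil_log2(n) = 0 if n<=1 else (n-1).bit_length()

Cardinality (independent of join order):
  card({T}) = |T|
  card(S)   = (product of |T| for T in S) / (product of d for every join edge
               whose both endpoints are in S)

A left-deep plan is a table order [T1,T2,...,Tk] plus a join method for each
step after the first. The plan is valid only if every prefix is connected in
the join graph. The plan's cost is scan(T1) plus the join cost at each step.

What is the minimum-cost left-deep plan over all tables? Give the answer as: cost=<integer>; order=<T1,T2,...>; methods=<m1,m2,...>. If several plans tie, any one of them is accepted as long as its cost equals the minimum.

cost=21000; order=D,A,C,B; methods=nl_idx,hash,hash

Selinger DP (subsets sized 1..n):
  {A}: scan cost=250, card=250
  {B}: scan cost=400, card=400
  {C}: scan cost=50, card=50
  {D}: scan cost=300, card=300
  {AB}: card=2000; try (B,nl_idx)→4500, (A,hash)→4800, (A,nl_idx)→5600, (B,merge)→6500, (A,merge)→6650, (B,hash)→7700 …(+2); best=4500 via (B,nl_idx)
  {AC}: card=1250; try (C,hash)→1100, (A,nl_idx)→1700, (A,merge)→2650, (C,merge)→2850, (A,hash)→4100, (A,nl)→12550 …(+1); best=1100 via (C,hash)
  {AD}: card=1500; try (A,nl_idx)→4200, (A,hash)→4600, (D,merge)→5500, (A,merge)→5550, (D,hash)→5900, (D,nl)→75250 …(+1); best=4200 via (A,nl_idx)
  {ABC}: card=10000; try (C,hash)→7100, (B,hash)→9550, (B,merge)→20100, (B,nl_idx)→22350, (C,merge)→28850, (C,nl)→104500 …(+1); best=7100 via (C,hash)
  {ABD}: card=12000; try (D,hash)→11900, (B,hash)→12900, (B,merge)→26200, (B,nl_idx)→29700, (D,merge)→31500, (B,nl)→604200 …(+1); best=11900 via (D,hash)
  {ACD}: card=7500; try (C,hash)→6300, (D,hash)→7750, (D,merge)→19100, (C,merge)→22550, (C,nl)→79200, (D,nl)→376100; best=6300 via (C,hash)
  {ABCD}: card=60000; try (B,hash)→21000, (D,hash)→22500, (C,hash)→24500, (B,merge)→115300, (B,nl_idx)→133800, (D,merge)→160100 …(+4); best=21000 via (B,hash)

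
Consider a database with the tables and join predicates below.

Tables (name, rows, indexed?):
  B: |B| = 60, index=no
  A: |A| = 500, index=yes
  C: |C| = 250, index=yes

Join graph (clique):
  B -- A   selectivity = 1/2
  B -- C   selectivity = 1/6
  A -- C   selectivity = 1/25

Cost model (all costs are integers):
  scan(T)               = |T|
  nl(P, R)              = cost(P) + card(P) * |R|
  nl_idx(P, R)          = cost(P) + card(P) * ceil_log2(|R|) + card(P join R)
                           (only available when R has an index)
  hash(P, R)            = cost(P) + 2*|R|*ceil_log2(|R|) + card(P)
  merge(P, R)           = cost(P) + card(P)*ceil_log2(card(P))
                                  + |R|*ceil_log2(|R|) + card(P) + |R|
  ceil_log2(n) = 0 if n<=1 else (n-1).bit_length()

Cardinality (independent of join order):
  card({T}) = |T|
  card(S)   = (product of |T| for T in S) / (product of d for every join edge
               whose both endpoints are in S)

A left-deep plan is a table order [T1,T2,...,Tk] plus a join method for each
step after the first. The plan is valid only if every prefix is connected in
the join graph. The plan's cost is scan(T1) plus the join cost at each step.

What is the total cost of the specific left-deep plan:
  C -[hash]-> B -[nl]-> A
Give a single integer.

1251220

step 1: scan C: cost=250, card=250
step 2: join B via hash
    card(P join B) = 250*60/(6) = 2500
    cost = 250 + 2*60*6 + 250 = 1220
step 3: join A via nl
    card(P join A) = 2500*500/(2*25) = 25000
    cost = 1220 + 2500*500 = 1251220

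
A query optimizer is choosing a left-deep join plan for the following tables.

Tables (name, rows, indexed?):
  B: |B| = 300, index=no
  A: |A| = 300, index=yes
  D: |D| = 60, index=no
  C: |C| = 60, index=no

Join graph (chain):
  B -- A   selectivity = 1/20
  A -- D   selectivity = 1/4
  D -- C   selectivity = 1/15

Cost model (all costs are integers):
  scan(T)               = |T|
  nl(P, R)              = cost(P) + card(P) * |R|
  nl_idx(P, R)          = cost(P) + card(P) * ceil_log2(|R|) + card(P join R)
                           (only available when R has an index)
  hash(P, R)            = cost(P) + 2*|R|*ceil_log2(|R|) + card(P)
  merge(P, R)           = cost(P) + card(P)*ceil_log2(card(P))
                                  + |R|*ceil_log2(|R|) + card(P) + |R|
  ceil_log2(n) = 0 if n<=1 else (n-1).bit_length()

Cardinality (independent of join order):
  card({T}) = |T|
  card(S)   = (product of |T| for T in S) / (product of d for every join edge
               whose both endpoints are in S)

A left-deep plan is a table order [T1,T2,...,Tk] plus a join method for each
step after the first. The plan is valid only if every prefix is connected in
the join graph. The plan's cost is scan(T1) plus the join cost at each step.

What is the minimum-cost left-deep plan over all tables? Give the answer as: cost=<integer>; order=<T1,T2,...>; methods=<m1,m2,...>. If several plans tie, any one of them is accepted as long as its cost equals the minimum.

Selinger DP (subsets sized 1..n):
  {B}: scan cost=300, card=300
  {A}: scan cost=300, card=300
  {D}: scan cost=60, card=60
  {C}: scan cost=60, card=60
  {AB}: card=4500; try (B,hash)→6000, (A,hash)→6000, (B,merge)→6300, (A,merge)→6300, (A,nl_idx)→7500, (B,nl)→90300 …(+1); best=6000 via (B,hash)
  {AD}: card=4500; try (D,hash)→1320, (A,merge)→3480, (D,merge)→3720, (A,nl_idx)→5100, (A,hash)→5520, (A,nl)→18060 …(+1); best=1320 via (D,hash)
  {CD}: card=240; try (D,hash)→840, (C,hash)→840, (D,merge)→900, (C,merge)→900, (D,nl)→3660, (C,nl)→3660; best=840 via (D,hash)
  {ABD}: card=67500; try (D,hash)→11220, (B,hash)→11220, (B,merge)→67320, (D,merge)→69420, (D,nl)→276000, (B,nl)→1351320; best=11220 via (D,hash)
  {ACD}: card=18000; try (A,merge)→6000, (A,hash)→6480, (C,hash)→6540, (A,nl_idx)→21000, (C,merge)→64740, (A,nl)→72840 …(+1); best=6000 via (A,merge)
  {ABCD}: card=270000; try (B,hash)→29400, (C,hash)→79440, (B,merge)→297000, (C,merge)→1226640, (C,nl)→4061220, (B,nl)→5406000; best=29400 via (B,hash)

cost=29400; order=C,D,A,B; methods=hash,merge,hash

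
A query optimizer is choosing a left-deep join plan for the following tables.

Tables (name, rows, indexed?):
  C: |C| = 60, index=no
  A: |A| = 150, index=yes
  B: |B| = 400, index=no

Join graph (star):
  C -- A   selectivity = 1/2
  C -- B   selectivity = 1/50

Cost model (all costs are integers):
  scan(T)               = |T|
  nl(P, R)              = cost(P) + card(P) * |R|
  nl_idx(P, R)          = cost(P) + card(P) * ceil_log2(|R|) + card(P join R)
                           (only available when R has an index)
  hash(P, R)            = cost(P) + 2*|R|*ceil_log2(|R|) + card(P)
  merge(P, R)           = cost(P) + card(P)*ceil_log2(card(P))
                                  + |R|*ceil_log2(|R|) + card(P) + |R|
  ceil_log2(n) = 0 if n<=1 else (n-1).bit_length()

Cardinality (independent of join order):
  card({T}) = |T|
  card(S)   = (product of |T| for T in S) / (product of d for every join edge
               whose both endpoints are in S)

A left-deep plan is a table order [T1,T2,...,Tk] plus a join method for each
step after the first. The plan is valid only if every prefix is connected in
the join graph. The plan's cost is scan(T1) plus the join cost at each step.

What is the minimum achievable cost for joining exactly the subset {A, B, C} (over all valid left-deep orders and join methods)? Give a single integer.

4400

Selinger DP over subsets of {A,B,C}:
  {C}: scan cost=60, card=60
  {A}: scan cost=150, card=150
  {B}: scan cost=400, card=400
  {AC}: card=4500; try (C,hash)→1020, (A,merge)→1830, (C,merge)→1920, (A,hash)→2520, (A,nl_idx)→5040, (A,nl)→9060 …(+1); best=1020 via (C,hash)
  {BC}: card=480; try (C,hash)→1520, (B,merge)→4480, (C,merge)→4820, (B,hash)→7320, (B,nl)→24060, (C,nl)→24400; best=1520 via (C,hash)
  {ABC}: card=36000; try (A,hash)→4400, (A,merge)→7670, (B,hash)→12720, (A,nl_idx)→41360, (B,merge)→68020, (A,nl)→73520 …(+1); best=4400 via (A,hash)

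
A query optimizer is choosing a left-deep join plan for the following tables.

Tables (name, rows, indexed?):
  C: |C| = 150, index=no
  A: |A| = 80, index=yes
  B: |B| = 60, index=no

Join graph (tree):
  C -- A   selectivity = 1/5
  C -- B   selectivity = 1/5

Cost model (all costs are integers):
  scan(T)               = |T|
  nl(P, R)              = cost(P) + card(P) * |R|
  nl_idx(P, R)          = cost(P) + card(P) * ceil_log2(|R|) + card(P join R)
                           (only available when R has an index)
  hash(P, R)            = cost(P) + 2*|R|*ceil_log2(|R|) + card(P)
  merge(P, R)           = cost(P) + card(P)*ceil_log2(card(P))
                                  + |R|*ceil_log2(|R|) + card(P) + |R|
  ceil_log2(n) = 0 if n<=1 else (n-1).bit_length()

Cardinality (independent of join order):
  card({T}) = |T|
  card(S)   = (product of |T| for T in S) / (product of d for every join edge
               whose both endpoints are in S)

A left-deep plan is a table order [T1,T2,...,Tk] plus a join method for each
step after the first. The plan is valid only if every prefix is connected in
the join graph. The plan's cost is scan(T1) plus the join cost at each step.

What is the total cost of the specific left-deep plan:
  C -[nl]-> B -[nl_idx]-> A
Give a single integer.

step 1: scan C: cost=150, card=150
step 2: join B via nl
    card(P join B) = 150*60/(5) = 1800
    cost = 150 + 150*60 = 9150
step 3: join A via nl_idx
    card(P join A) = 1800*80/(5) = 28800
    cost = 9150 + 1800*7 + 28800 = 50550

50550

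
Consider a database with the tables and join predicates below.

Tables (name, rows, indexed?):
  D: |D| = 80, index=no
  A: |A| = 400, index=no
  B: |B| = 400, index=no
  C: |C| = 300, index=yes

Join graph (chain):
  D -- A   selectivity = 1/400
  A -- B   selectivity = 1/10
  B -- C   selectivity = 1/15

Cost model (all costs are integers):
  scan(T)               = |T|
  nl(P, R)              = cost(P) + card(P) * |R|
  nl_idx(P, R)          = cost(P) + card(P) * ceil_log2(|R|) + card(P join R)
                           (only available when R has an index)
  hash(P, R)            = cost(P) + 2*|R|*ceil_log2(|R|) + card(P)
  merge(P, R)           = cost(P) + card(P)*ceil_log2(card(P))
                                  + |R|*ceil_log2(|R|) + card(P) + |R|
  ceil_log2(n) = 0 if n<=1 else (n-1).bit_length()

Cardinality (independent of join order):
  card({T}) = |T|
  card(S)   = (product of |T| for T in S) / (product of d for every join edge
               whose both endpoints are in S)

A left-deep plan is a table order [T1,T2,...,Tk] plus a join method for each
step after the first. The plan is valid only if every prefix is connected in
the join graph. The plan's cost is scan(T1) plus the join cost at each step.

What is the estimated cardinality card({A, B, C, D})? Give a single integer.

64000

Tables in S: A(400), B(400), C(300), D(80)
Edges inside S: D-A(d=400), A-B(d=10), B-C(d=15)
numerator = 400 * 400 * 300 * 80 = 3840000000
denominator = 400 * 10 * 15 = 60000
card(S) = 3840000000 / 60000 = 64000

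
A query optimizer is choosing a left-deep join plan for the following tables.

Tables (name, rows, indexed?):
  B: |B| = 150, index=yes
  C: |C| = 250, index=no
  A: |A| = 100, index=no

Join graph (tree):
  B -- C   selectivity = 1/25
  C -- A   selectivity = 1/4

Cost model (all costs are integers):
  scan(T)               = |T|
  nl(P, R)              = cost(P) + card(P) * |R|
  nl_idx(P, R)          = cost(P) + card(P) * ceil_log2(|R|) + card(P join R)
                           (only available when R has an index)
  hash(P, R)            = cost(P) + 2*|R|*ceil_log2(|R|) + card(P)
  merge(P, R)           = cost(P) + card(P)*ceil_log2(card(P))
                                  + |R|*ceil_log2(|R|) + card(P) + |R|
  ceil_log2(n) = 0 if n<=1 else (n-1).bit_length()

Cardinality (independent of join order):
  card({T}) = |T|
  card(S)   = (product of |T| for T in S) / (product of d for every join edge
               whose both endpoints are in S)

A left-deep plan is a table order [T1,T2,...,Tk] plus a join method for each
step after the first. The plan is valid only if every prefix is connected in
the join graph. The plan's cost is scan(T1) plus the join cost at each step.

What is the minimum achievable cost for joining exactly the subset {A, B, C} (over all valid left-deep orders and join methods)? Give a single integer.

5800

Selinger DP over subsets of {A,B,C}:
  {B}: scan cost=150, card=150
  {C}: scan cost=250, card=250
  {A}: scan cost=100, card=100
  {BC}: card=1500; try (B,hash)→2900, (C,merge)→3750, (B,nl_idx)→3750, (B,merge)→3850, (C,hash)→4300, (C,nl)→37650 …(+1); best=2900 via (B,hash)
  {AC}: card=6250; try (A,hash)→1900, (C,merge)→3150, (A,merge)→3300, (C,hash)→4200, (C,nl)→25100, (A,nl)→25250; best=1900 via (A,hash)
  {ABC}: card=37500; try (A,hash)→5800, (B,hash)→10550, (A,merge)→21700, (B,nl_idx)→89400, (B,merge)→90750, (A,nl)→152900 …(+1); best=5800 via (A,hash)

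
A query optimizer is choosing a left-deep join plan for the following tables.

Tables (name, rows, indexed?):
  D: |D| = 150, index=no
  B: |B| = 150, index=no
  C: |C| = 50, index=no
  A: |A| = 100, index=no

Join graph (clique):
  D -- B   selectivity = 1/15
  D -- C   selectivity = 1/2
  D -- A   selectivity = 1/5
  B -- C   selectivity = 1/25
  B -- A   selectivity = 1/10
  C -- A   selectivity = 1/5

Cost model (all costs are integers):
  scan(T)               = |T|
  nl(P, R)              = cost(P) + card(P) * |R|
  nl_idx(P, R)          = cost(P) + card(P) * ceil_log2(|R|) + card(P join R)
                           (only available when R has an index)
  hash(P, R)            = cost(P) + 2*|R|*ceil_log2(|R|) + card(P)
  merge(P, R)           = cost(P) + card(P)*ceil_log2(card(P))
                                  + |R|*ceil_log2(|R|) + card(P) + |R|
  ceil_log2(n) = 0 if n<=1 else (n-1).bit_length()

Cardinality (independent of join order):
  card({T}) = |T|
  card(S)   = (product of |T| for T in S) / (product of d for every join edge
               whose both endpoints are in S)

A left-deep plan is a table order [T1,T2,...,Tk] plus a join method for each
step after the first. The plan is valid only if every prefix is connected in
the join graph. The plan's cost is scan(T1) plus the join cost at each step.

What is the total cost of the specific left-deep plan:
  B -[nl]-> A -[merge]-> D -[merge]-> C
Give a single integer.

step 1: scan B: cost=150, card=150
step 2: join A via nl
    card(P join A) = 150*100/(10) = 1500
    cost = 150 + 150*100 = 15150
step 3: join D via merge
    card(P join D) = 1500*150/(15*5) = 3000
    cost = 15150 + 1500*11 + 150*8 + 1500 + 150 = 34500
step 4: join C via merge
    card(P join C) = 3000*50/(2*25*5) = 600
    cost = 34500 + 3000*12 + 50*6 + 3000 + 50 = 73850

73850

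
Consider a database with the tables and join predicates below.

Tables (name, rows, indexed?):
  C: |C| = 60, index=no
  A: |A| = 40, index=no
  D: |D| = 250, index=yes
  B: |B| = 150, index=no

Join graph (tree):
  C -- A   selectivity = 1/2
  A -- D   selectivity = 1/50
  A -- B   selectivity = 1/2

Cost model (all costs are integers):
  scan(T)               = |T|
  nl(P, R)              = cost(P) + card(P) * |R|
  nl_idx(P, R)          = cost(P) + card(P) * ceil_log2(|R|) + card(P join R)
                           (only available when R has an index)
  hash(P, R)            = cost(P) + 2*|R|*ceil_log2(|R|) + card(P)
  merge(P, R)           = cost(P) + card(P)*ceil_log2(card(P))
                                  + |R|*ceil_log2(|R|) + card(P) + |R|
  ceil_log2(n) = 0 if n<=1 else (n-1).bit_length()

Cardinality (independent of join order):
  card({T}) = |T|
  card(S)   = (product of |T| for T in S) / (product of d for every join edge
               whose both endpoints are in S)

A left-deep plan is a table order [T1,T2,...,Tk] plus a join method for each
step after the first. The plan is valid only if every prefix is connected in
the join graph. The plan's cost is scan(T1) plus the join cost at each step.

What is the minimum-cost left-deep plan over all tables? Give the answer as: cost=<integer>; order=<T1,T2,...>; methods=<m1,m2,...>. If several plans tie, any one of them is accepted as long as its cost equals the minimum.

cost=9880; order=A,D,C,B; methods=nl_idx,hash,hash

Selinger DP (subsets sized 1..n):
  {C}: scan cost=60, card=60
  {A}: scan cost=40, card=40
  {D}: scan cost=250, card=250
  {B}: scan cost=150, card=150
  {AC}: card=1200; try (A,hash)→600, (C,merge)→740, (A,merge)→760, (C,hash)→800, (C,nl)→2440, (A,nl)→2460; best=600 via (A,hash)
  {AD}: card=200; try (D,nl_idx)→560, (A,hash)→980, (D,merge)→2570, (A,merge)→2780, (D,hash)→4080, (D,nl)→10040 …(+1); best=560 via (D,nl_idx)
  {AB}: card=3000; try (A,hash)→780, (B,merge)→1670, (A,merge)→1780, (B,hash)→2480, (B,nl)→6040, (A,nl)→6150; best=780 via (A,hash)
  {ACD}: card=6000; try (C,hash)→1480, (C,merge)→2780, (D,hash)→5800, (C,nl)→12560, (D,nl_idx)→16200, (D,merge)→17250 …(+1); best=1480 via (C,hash)
  {ABC}: card=90000; try (B,hash)→4200, (C,hash)→4500, (B,merge)→16350, (C,merge)→40200, (B,nl)→180600, (C,nl)→180780; best=4200 via (B,hash)
  {ABD}: card=15000; try (B,hash)→3160, (B,merge)→3710, (D,hash)→7780, (B,nl)→30560, (D,nl_idx)→39780, (D,merge)→42030 …(+1); best=3160 via (B,hash)
  {ABCD}: card=450000; try (B,hash)→9880, (C,hash)→18880, (B,merge)→86830, (D,hash)→98200, (C,merge)→228580, (B,nl)→901480 …(+4); best=9880 via (B,hash)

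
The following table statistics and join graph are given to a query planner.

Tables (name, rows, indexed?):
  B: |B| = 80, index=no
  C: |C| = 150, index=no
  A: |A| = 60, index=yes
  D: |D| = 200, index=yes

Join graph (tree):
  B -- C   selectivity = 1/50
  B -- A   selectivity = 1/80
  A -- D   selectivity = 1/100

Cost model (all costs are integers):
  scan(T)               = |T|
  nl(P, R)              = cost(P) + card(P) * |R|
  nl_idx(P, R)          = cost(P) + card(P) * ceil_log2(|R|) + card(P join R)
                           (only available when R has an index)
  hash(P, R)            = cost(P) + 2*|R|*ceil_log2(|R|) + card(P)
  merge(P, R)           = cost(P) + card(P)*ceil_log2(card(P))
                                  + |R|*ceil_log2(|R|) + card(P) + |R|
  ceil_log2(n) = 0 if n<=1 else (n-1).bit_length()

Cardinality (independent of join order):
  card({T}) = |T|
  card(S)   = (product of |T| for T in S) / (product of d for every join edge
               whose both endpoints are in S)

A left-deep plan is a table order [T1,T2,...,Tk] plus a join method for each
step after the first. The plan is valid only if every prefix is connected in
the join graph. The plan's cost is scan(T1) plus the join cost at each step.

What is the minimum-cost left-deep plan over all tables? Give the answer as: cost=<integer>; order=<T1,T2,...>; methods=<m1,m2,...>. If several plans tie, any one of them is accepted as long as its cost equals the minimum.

Selinger DP (subsets sized 1..n):
  {B}: scan cost=80, card=80
  {C}: scan cost=150, card=150
  {A}: scan cost=60, card=60
  {D}: scan cost=200, card=200
  {BC}: card=240; try (B,hash)→1420, (C,merge)→2070, (B,merge)→2140, (C,hash)→2560, (C,nl)→12080, (B,nl)→12150; best=1420 via (B,hash)
  {AB}: card=60; try (A,nl_idx)→620, (A,hash)→880, (B,merge)→1120, (A,merge)→1140, (B,hash)→1240, (B,nl)→4860 …(+1); best=620 via (A,nl_idx)
  {AD}: card=120; try (D,nl_idx)→660, (A,hash)→1120, (A,nl_idx)→1520, (D,merge)→2280, (A,merge)→2420, (D,hash)→3320 …(+2); best=660 via (D,nl_idx)
  {ABC}: card=180; try (A,hash)→2380, (C,merge)→2390, (A,nl_idx)→3040, (C,hash)→3080, (A,merge)→4000, (C,nl)→9620 …(+1); best=2380 via (A,hash)
  {ABD}: card=120; try (D,nl_idx)→1220, (B,hash)→1900, (B,merge)→2260, (D,merge)→2840, (D,hash)→3880, (B,nl)→10260 …(+1); best=1220 via (D,nl_idx)
  {ABCD}: card=360; try (C,merge)→3530, (C,hash)→3740, (D,nl_idx)→4180, (D,hash)→5760, (D,merge)→5800, (C,nl)→19220 …(+1); best=3530 via (C,merge)

cost=3530; order=B,A,D,C; methods=nl_idx,nl_idx,merge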